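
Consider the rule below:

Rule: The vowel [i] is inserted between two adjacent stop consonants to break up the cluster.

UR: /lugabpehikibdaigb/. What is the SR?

/b/ and /p/ form a stop–stop cluster, so [i] is inserted between them.
/b/ and /d/ form a stop–stop cluster, so [i] is inserted between them.
/g/ and /b/ form a stop–stop cluster, so [i] is inserted between them.
Surface form: [lugabipehikibidaigib].

lugabipehikibidaigib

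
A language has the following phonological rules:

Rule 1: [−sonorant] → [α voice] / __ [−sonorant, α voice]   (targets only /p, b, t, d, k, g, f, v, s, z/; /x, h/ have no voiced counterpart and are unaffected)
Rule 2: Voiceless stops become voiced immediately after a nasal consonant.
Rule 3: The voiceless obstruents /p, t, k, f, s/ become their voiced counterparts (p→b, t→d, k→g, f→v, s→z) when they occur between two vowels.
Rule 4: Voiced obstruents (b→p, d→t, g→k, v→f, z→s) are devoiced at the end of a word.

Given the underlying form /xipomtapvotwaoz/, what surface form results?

xibomdabvotwaos

Rule 1 (regressive voicing assimilation): /p/ precedes the voiced obstruent /v/, so it voices to [b] by assimilation. /xipomtapvotwaoz/ → xipomtabvotwaoz.
Rule 2 (post-nasal voicing): /t/ is a voiceless stop immediately after the nasal /m/, so it voices to [d]. /xipomtabvotwaoz/ → xipomdabvotwaoz.
Rule 3 (intervocalic voicing): /p/ is a voiceless obstruent between vowels /i/ and /o/, so it voices to [b]. /xipomdabvotwaoz/ → xibomdabvotwaoz.
Rule 4 (final devoicing): /z/ is a voiced obstruent in word-final position, so it devoices to [s]. /xibomdabvotwaoz/ → xibomdabvotwaos.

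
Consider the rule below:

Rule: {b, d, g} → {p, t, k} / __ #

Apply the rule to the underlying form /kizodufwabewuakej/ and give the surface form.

kizodufwabewuakej

No segment of /kizodufwabewuakej/ meets the structural description of the rule, so the form surfaces unchanged.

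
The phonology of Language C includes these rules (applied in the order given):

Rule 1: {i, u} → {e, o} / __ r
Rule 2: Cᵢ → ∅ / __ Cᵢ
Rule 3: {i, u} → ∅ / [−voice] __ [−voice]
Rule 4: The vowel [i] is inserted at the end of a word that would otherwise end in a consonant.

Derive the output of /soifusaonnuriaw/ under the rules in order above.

soifsaonoriawi

Rule 1 (pre-rhotic lowering): /u/ is a high vowel immediately before /r/, so it lowers to [o]. /soifusaonnuriaw/ → soifusaonnoriaw.
Rule 2 (degemination): /nn/ is a geminate; the first /n/ deletes. /soifusaonnoriaw/ → soifusaonoriaw.
Rule 3 (high vowel syncope): /u/ is a high vowel flanked by voiceless consonants /f/ and /s/, so it deletes. /soifusaonoriaw/ → soifsaonoriaw.
Rule 4 (final i-epenthesis): the form ends in the consonant /w/, so [i] is inserted word-finally. /soifsaonoriaw/ → soifsaonoriawi.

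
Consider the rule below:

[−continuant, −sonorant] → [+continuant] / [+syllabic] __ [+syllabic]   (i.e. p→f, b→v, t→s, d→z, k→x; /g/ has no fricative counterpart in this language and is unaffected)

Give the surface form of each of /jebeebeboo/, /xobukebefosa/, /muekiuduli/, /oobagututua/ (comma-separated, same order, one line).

/jebeebeboo/: /b/ is a stop between vowels /e/ and /e/, so it spirantizes to the fricative [v]. /b/ is a stop between vowels /e/ and /e/, so it spirantizes to the fricative [v]. /b/ is a stop between vowels /e/ and /o/, so it spirantizes to the fricative [v]. → [jeveevevoo].
/xobukebefosa/: /b/ is a stop between vowels /o/ and /u/, so it spirantizes to the fricative [v]. /k/ is a stop between vowels /u/ and /e/, so it spirantizes to the fricative [x]. /b/ is a stop between vowels /e/ and /e/, so it spirantizes to the fricative [v]. → [xovuxevefosa].
/muekiuduli/: /k/ is a stop between vowels /e/ and /i/, so it spirantizes to the fricative [x]. /d/ is a stop between vowels /u/ and /u/, so it spirantizes to the fricative [z]. → [muexiuzuli].
/oobagututua/: /b/ is a stop between vowels /o/ and /a/, so it spirantizes to the fricative [v]. /t/ is a stop between vowels /u/ and /u/, so it spirantizes to the fricative [s]. /t/ is a stop between vowels /u/ and /u/, so it spirantizes to the fricative [s]. → [oovagususua].

jeveevevoo, xovuxevefosa, muexiuzuli, oovagususua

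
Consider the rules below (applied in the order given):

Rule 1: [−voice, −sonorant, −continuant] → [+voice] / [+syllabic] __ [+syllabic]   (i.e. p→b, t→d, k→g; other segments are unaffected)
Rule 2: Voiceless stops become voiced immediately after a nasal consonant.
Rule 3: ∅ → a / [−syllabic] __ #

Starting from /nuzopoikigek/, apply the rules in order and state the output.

nuzoboigigeka

Rule 1 (intervocalic voicing): /p/ is a voiceless stop between vowels /o/ and /o/, so it voices to [b]. /k/ is a voiceless stop between vowels /i/ and /i/, so it voices to [g]. /nuzopoikigek/ → nuzoboigigek.
Rule 2 (post-nasal voicing): no segment meets the environment; /nuzoboigigek/ is unchanged.
Rule 3 (final a-epenthesis): the form ends in the consonant /k/, so [a] is inserted word-finally. /nuzoboigigek/ → nuzoboigigeka.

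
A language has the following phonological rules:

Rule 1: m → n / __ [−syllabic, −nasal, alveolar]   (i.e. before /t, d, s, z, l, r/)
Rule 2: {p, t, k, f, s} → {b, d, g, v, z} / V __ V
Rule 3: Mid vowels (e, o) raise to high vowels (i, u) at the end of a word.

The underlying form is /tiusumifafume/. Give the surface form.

Rule 1 (nasal place assimilation): no segment meets the environment; /tiusumifafume/ is unchanged.
Rule 2 (intervocalic voicing): /s/ is a voiceless obstruent between vowels /u/ and /u/, so it voices to [z]. /f/ is a voiceless obstruent between vowels /i/ and /a/, so it voices to [v]. /f/ is a voiceless obstruent between vowels /a/ and /u/, so it voices to [v]. /tiusumifafume/ → tiuzumivavume.
Rule 3 (final vowel raising): /e/ is a mid vowel in word-final position, so it raises to [i]. /tiuzumivavume/ → tiuzumivavumi.

tiuzumivavumi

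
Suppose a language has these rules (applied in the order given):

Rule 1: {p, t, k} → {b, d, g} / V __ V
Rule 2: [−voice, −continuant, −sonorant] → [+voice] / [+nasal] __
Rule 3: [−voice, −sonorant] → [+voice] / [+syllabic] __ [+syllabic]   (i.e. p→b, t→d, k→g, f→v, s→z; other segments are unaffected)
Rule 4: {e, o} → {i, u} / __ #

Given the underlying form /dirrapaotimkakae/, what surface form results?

Rule 1 (intervocalic voicing): /p/ is a voiceless stop between vowels /a/ and /a/, so it voices to [b]. /t/ is a voiceless stop between vowels /o/ and /i/, so it voices to [d]. /k/ is a voiceless stop between vowels /a/ and /a/, so it voices to [g]. /dirrapaotimkakae/ → dirrabaodimkagae.
Rule 2 (post-nasal voicing): /k/ is a voiceless stop immediately after the nasal /m/, so it voices to [g]. /dirrabaodimkagae/ → dirrabaodimgagae.
Rule 3 (intervocalic voicing): no segment meets the environment; /dirrabaodimgagae/ is unchanged.
Rule 4 (final vowel raising): /e/ is a mid vowel in word-final position, so it raises to [i]. /dirrabaodimgagae/ → dirrabaodimgagai.

dirrabaodimgagai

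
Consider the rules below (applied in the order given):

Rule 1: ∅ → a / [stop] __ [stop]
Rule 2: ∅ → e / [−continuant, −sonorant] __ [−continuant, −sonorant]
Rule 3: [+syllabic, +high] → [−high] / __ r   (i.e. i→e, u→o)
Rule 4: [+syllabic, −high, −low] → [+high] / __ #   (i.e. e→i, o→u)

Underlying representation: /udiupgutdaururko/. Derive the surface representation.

udiupagutadaororku

Rule 1 (stop-cluster a-epenthesis): /p/ and /g/ form a stop–stop cluster, so [a] is inserted between them. /t/ and /d/ form a stop–stop cluster, so [a] is inserted between them. /udiupgutdaururko/ → udiupagutadaururko.
Rule 2 (stop-cluster e-epenthesis): no segment meets the environment; /udiupagutadaururko/ is unchanged.
Rule 3 (pre-rhotic lowering): /u/ is a high vowel immediately before /r/, so it lowers to [o]. /u/ is a high vowel immediately before /r/, so it lowers to [o]. /udiupagutadaururko/ → udiupagutadaororko.
Rule 4 (final vowel raising): /o/ is a mid vowel in word-final position, so it raises to [u]. /udiupagutadaororko/ → udiupagutadaororku.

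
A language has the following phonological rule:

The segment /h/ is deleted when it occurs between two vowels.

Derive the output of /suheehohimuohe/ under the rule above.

sueeoimuoe

/h/ occurs between vowels /u/ and /e/, so it deletes.
/h/ occurs between vowels /e/ and /o/, so it deletes.
/h/ occurs between vowels /o/ and /i/, so it deletes.
/h/ occurs between vowels /o/ and /e/, so it deletes.
Surface form: [sueeoimuoe].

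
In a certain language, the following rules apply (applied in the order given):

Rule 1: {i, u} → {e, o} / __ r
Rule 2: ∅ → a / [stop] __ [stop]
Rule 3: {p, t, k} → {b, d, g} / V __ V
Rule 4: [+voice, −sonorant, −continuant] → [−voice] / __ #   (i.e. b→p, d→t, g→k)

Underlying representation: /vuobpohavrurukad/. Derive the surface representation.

Rule 1 (pre-rhotic lowering): /u/ is a high vowel immediately before /r/, so it lowers to [o]. /vuobpohavrurukad/ → vuobpohavrorukad.
Rule 2 (stop-cluster a-epenthesis): /b/ and /p/ form a stop–stop cluster, so [a] is inserted between them. /vuobpohavrorukad/ → vuobapohavrorukad.
Rule 3 (intervocalic voicing): /p/ is a voiceless stop between vowels /a/ and /o/, so it voices to [b]. /k/ is a voiceless stop between vowels /u/ and /a/, so it voices to [g]. /vuobapohavrorukad/ → vuobabohavrorugad.
Rule 4 (final devoicing): /d/ is a voiced stop in word-final position, so it devoices to [t]. /vuobabohavrorugad/ → vuobabohavrorugat.

vuobabohavrorugat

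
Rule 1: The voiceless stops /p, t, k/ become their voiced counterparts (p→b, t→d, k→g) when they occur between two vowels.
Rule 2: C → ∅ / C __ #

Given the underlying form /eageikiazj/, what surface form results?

eageigiaz

Rule 1 (intervocalic voicing): /k/ is a voiceless stop between vowels /i/ and /i/, so it voices to [g]. /eageikiazj/ → eageigiazj.
Rule 2 (final cluster simplification): /j/ is the second consonant of a word-final cluster /zj/, so it deletes. /eageigiazj/ → eageigiaz.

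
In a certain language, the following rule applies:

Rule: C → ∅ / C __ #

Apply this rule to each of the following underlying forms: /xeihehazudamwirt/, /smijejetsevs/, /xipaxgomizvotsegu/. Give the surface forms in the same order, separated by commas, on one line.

xeihehazudamwir, smijejetsev, xipaxgomizvotsegu

/xeihehazudamwirt/: /t/ is the second consonant of a word-final cluster /rt/, so it deletes. → [xeihehazudamwir].
/smijejetsevs/: /s/ is the second consonant of a word-final cluster /vs/, so it deletes. → [smijejetsev].
/xipaxgomizvotsegu/: the rule's environment is not met; surfaces unchanged as [xipaxgomizvotsegu].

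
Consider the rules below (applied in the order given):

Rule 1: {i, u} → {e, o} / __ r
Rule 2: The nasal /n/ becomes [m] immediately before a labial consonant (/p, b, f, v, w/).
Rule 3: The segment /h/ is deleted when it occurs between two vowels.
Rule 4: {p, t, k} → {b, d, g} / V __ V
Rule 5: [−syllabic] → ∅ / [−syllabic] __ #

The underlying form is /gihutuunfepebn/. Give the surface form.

giuduumfebeb

Rule 1 (pre-rhotic lowering): no segment meets the environment; /gihutuunfepebn/ is unchanged.
Rule 2 (nasal place assimilation): /n/ precedes the labial consonant /f/, so it assimilates in place to [m]. /gihutuunfepebn/ → gihutuumfepebn.
Rule 3 (intervocalic h-deletion): /h/ occurs between vowels /i/ and /u/, so it deletes. /gihutuumfepebn/ → giutuumfepebn.
Rule 4 (intervocalic voicing): /t/ is a voiceless stop between vowels /u/ and /u/, so it voices to [d]. /p/ is a voiceless stop between vowels /e/ and /e/, so it voices to [b]. /giutuumfepebn/ → giuduumfebebn.
Rule 5 (final cluster simplification): /n/ is the second consonant of a word-final cluster /bn/, so it deletes. /giuduumfebebn/ → giuduumfebeb.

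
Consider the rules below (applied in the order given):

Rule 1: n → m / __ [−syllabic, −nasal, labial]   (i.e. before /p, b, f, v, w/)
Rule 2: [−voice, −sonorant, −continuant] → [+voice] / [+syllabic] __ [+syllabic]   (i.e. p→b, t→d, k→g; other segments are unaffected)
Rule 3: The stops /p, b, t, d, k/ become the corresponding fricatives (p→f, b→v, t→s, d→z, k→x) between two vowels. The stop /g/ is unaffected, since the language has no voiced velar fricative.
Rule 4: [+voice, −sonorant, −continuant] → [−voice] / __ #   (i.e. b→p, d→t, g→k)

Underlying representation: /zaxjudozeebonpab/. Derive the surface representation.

Rule 1 (nasal place assimilation): /n/ precedes the labial consonant /p/, so it assimilates in place to [m]. /zaxjudozeebonpab/ → zaxjudozeebompab.
Rule 2 (intervocalic voicing): no segment meets the environment; /zaxjudozeebompab/ is unchanged.
Rule 3 (intervocalic spirantization): /d/ is a stop between vowels /u/ and /o/, so it spirantizes to the fricative [z]. /b/ is a stop between vowels /e/ and /o/, so it spirantizes to the fricative [v]. /zaxjudozeebompab/ → zaxjuzozeevompab.
Rule 4 (final devoicing): /b/ is a voiced stop in word-final position, so it devoices to [p]. /zaxjuzozeevompab/ → zaxjuzozeevompap.

zaxjuzozeevompap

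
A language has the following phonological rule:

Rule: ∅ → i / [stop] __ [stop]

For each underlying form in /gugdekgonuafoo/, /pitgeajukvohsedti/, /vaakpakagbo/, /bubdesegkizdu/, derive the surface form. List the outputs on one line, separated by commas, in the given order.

/gugdekgonuafoo/: /g/ and /d/ form a stop–stop cluster, so [i] is inserted between them. /k/ and /g/ form a stop–stop cluster, so [i] is inserted between them. → [gugidekigonuafoo].
/pitgeajukvohsedti/: /t/ and /g/ form a stop–stop cluster, so [i] is inserted between them. /d/ and /t/ form a stop–stop cluster, so [i] is inserted between them. → [pitigeajukvohsediti].
/vaakpakagbo/: /k/ and /p/ form a stop–stop cluster, so [i] is inserted between them. /g/ and /b/ form a stop–stop cluster, so [i] is inserted between them. → [vaakipakagibo].
/bubdesegkizdu/: /b/ and /d/ form a stop–stop cluster, so [i] is inserted between them. /g/ and /k/ form a stop–stop cluster, so [i] is inserted between them. → [bubidesegikizdu].

gugidekigonuafoo, pitigeajukvohsediti, vaakipakagibo, bubidesegikizdu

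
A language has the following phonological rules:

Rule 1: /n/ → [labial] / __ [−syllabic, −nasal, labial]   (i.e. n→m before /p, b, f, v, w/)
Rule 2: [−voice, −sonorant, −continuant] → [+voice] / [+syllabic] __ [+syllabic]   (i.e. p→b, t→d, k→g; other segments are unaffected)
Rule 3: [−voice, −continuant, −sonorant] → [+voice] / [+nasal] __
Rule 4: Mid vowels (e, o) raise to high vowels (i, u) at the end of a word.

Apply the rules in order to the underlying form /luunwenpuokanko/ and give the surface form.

Rule 1 (nasal place assimilation): /n/ precedes the labial consonant /w/, so it assimilates in place to [m]. /n/ precedes the labial consonant /p/, so it assimilates in place to [m]. /luunwenpuokanko/ → luumwempuokanko.
Rule 2 (intervocalic voicing): /k/ is a voiceless stop between vowels /o/ and /a/, so it voices to [g]. /luumwempuokanko/ → luumwempuoganko.
Rule 3 (post-nasal voicing): /p/ is a voiceless stop immediately after the nasal /m/, so it voices to [b]. /k/ is a voiceless stop immediately after the nasal /n/, so it voices to [g]. /luumwempuoganko/ → luumwembuogango.
Rule 4 (final vowel raising): /o/ is a mid vowel in word-final position, so it raises to [u]. /luumwembuogango/ → luumwembuogangu.

luumwembuogangu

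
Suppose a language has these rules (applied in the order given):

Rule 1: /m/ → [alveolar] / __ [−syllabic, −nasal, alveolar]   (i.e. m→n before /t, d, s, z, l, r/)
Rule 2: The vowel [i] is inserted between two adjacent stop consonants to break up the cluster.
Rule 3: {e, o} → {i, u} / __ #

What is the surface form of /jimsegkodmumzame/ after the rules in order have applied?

Rule 1 (nasal place assimilation): /m/ precedes the alveolar consonant /s/, so it assimilates in place to [n]. /m/ precedes the alveolar consonant /z/, so it assimilates in place to [n]. /jimsegkodmumzame/ → jinsegkodmunzame.
Rule 2 (stop-cluster i-epenthesis): /g/ and /k/ form a stop–stop cluster, so [i] is inserted between them. /jinsegkodmunzame/ → jinsegikodmunzame.
Rule 3 (final vowel raising): /e/ is a mid vowel in word-final position, so it raises to [i]. /jinsegikodmunzame/ → jinsegikodmunzami.

jinsegikodmunzami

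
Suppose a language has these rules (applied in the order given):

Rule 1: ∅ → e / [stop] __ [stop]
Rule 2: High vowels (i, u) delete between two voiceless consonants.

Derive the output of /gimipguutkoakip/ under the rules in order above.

gimipeguutekoakp

Rule 1 (stop-cluster e-epenthesis): /p/ and /g/ form a stop–stop cluster, so [e] is inserted between them. /t/ and /k/ form a stop–stop cluster, so [e] is inserted between them. /gimipguutkoakip/ → gimipeguutekoakip.
Rule 2 (high vowel syncope): /i/ is a high vowel flanked by voiceless consonants /k/ and /p/, so it deletes. /gimipeguutekoakip/ → gimipeguutekoakp.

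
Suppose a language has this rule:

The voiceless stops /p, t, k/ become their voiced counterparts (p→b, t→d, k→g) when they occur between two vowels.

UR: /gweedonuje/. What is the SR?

gweedonuje

No segment of /gweedonuje/ meets the structural description of the rule, so the form surfaces unchanged.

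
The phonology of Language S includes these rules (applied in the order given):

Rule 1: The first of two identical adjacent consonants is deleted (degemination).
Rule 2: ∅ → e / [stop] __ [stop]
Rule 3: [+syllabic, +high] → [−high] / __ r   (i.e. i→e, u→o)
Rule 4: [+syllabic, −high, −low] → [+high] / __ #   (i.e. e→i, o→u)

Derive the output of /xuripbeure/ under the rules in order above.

xoripebeori

Rule 1 (degemination): no segment meets the environment; /xuripbeure/ is unchanged.
Rule 2 (stop-cluster e-epenthesis): /p/ and /b/ form a stop–stop cluster, so [e] is inserted between them. /xuripbeure/ → xuripebeure.
Rule 3 (pre-rhotic lowering): /u/ is a high vowel immediately before /r/, so it lowers to [o]. /u/ is a high vowel immediately before /r/, so it lowers to [o]. /xuripebeure/ → xoripebeore.
Rule 4 (final vowel raising): /e/ is a mid vowel in word-final position, so it raises to [i]. /xoripebeore/ → xoripebeori.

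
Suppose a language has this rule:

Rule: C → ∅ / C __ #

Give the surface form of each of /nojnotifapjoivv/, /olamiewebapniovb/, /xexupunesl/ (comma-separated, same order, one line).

nojnotifapjoiv, olamiewebapniov, xexupunes

/nojnotifapjoivv/: /v/ is the second consonant of a word-final cluster /vv/, so it deletes. → [nojnotifapjoiv].
/olamiewebapniovb/: /b/ is the second consonant of a word-final cluster /vb/, so it deletes. → [olamiewebapniov].
/xexupunesl/: /l/ is the second consonant of a word-final cluster /sl/, so it deletes. → [xexupunes].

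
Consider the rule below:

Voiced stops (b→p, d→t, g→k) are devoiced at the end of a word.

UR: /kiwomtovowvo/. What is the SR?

kiwomtovowvo

No segment of /kiwomtovowvo/ meets the structural description of the rule, so the form surfaces unchanged.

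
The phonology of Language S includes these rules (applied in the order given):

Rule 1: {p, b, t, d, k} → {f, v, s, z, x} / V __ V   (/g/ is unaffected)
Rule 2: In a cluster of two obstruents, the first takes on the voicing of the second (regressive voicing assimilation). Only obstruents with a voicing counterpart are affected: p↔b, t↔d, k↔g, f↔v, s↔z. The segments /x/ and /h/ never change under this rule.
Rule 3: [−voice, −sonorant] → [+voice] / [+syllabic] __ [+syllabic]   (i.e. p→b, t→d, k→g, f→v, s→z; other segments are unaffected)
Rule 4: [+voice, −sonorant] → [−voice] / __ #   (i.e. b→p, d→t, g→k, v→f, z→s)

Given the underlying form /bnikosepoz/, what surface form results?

Rule 1 (intervocalic spirantization): /k/ is a stop between vowels /i/ and /o/, so it spirantizes to the fricative [x]. /p/ is a stop between vowels /e/ and /o/, so it spirantizes to the fricative [f]. /bnikosepoz/ → bnixosefoz.
Rule 2 (regressive voicing assimilation): no segment meets the environment; /bnixosefoz/ is unchanged.
Rule 3 (intervocalic voicing): /s/ is a voiceless obstruent between vowels /o/ and /e/, so it voices to [z]. /f/ is a voiceless obstruent between vowels /e/ and /o/, so it voices to [v]. /bnixosefoz/ → bnixozevoz.
Rule 4 (final devoicing): /z/ is a voiced obstruent in word-final position, so it devoices to [s]. /bnixozevoz/ → bnixozevos.

bnixozevos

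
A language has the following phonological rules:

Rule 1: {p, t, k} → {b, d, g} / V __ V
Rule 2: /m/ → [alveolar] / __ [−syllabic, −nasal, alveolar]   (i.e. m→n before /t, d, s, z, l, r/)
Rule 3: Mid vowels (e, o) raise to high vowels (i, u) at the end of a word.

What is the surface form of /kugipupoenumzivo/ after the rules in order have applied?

Rule 1 (intervocalic voicing): /p/ is a voiceless stop between vowels /i/ and /u/, so it voices to [b]. /p/ is a voiceless stop between vowels /u/ and /o/, so it voices to [b]. /kugipupoenumzivo/ → kugibuboenumzivo.
Rule 2 (nasal place assimilation): /m/ precedes the alveolar consonant /z/, so it assimilates in place to [n]. /kugibuboenumzivo/ → kugibuboenunzivo.
Rule 3 (final vowel raising): /o/ is a mid vowel in word-final position, so it raises to [u]. /kugibuboenunzivo/ → kugibuboenunzivu.

kugibuboenunzivu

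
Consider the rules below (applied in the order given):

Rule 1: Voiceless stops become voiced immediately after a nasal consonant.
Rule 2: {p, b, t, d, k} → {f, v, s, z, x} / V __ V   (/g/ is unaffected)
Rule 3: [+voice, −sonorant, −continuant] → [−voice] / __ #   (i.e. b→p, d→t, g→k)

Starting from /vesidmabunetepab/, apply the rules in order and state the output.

Rule 1 (post-nasal voicing): no segment meets the environment; /vesidmabunetepab/ is unchanged.
Rule 2 (intervocalic spirantization): /b/ is a stop between vowels /a/ and /u/, so it spirantizes to the fricative [v]. /t/ is a stop between vowels /e/ and /e/, so it spirantizes to the fricative [s]. /p/ is a stop between vowels /e/ and /a/, so it spirantizes to the fricative [f]. /vesidmabunetepab/ → vesidmavunesefab.
Rule 3 (final devoicing): /b/ is a voiced stop in word-final position, so it devoices to [p]. /vesidmavunesefab/ → vesidmavunesefap.

vesidmavunesefap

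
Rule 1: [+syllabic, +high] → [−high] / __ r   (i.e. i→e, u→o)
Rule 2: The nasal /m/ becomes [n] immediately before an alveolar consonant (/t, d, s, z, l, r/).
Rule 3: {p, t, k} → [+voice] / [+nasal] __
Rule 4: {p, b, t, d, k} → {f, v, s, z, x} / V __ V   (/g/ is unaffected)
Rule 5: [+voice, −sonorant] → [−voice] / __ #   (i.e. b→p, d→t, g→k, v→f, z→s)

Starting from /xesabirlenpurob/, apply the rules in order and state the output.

Rule 1 (pre-rhotic lowering): /i/ is a high vowel immediately before /r/, so it lowers to [e]. /u/ is a high vowel immediately before /r/, so it lowers to [o]. /xesabirlenpurob/ → xesaberlenporob.
Rule 2 (nasal place assimilation): no segment meets the environment; /xesaberlenporob/ is unchanged.
Rule 3 (post-nasal voicing): /p/ is a voiceless stop immediately after the nasal /n/, so it voices to [b]. /xesaberlenporob/ → xesaberlenborob.
Rule 4 (intervocalic spirantization): /b/ is a stop between vowels /a/ and /e/, so it spirantizes to the fricative [v]. /xesaberlenborob/ → xesaverlenborob.
Rule 5 (final devoicing): /b/ is a voiced obstruent in word-final position, so it devoices to [p]. /xesaverlenborob/ → xesaverlenborop.

xesaverlenborop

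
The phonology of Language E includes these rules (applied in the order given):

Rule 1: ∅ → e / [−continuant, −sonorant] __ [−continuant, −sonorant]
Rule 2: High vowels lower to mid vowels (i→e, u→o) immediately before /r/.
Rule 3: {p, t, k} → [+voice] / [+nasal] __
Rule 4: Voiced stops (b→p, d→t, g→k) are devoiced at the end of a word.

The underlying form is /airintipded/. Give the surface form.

Rule 1 (stop-cluster e-epenthesis): /p/ and /d/ form a stop–stop cluster, so [e] is inserted between them. /airintipded/ → airintipeded.
Rule 2 (pre-rhotic lowering): /i/ is a high vowel immediately before /r/, so it lowers to [e]. /airintipeded/ → aerintipeded.
Rule 3 (post-nasal voicing): /t/ is a voiceless stop immediately after the nasal /n/, so it voices to [d]. /aerintipeded/ → aerindipeded.
Rule 4 (final devoicing): /d/ is a voiced stop in word-final position, so it devoices to [t]. /aerindipeded/ → aerindipedet.

aerindipedet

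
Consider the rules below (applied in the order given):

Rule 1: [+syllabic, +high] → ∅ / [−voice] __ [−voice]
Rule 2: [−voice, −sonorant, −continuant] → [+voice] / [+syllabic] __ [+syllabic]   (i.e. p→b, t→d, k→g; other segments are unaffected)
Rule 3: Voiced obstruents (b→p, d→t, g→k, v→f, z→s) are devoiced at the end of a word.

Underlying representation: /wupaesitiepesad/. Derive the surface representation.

Rule 1 (high vowel syncope): /i/ is a high vowel flanked by voiceless consonants /s/ and /t/, so it deletes. /wupaesitiepesad/ → wupaestiepesad.
Rule 2 (intervocalic voicing): /p/ is a voiceless stop between vowels /u/ and /a/, so it voices to [b]. /p/ is a voiceless stop between vowels /e/ and /e/, so it voices to [b]. /wupaestiepesad/ → wubaestiebesad.
Rule 3 (final devoicing): /d/ is a voiced obstruent in word-final position, so it devoices to [t]. /wubaestiebesad/ → wubaestiebesat.

wubaestiebesat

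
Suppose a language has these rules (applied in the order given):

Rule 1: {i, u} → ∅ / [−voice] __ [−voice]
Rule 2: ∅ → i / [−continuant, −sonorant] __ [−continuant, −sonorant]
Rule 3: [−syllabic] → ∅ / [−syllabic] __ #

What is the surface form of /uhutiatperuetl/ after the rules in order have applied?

uhtiatiperuet

Rule 1 (high vowel syncope): /u/ is a high vowel flanked by voiceless consonants /h/ and /t/, so it deletes. /uhutiatperuetl/ → uhtiatperuetl.
Rule 2 (stop-cluster i-epenthesis): /t/ and /p/ form a stop–stop cluster, so [i] is inserted between them. /uhtiatperuetl/ → uhtiatiperuetl.
Rule 3 (final cluster simplification): /l/ is the second consonant of a word-final cluster /tl/, so it deletes. /uhtiatiperuetl/ → uhtiatiperuet.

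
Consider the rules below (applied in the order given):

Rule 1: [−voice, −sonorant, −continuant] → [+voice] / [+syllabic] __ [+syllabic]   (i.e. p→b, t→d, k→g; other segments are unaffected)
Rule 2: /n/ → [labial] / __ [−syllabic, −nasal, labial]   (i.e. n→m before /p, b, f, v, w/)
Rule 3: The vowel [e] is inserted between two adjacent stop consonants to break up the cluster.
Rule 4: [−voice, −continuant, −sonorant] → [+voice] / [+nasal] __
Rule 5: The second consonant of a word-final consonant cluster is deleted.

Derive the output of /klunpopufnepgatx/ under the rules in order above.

klumbobufnepegat

Rule 1 (intervocalic voicing): /p/ is a voiceless stop between vowels /o/ and /u/, so it voices to [b]. /klunpopufnepgatx/ → klunpobufnepgatx.
Rule 2 (nasal place assimilation): /n/ precedes the labial consonant /p/, so it assimilates in place to [m]. /klunpobufnepgatx/ → klumpobufnepgatx.
Rule 3 (stop-cluster e-epenthesis): /p/ and /g/ form a stop–stop cluster, so [e] is inserted between them. /klumpobufnepgatx/ → klumpobufnepegatx.
Rule 4 (post-nasal voicing): /p/ is a voiceless stop immediately after the nasal /m/, so it voices to [b]. /klumpobufnepegatx/ → klumbobufnepegatx.
Rule 5 (final cluster simplification): /x/ is the second consonant of a word-final cluster /tx/, so it deletes. /klumbobufnepegatx/ → klumbobufnepegat.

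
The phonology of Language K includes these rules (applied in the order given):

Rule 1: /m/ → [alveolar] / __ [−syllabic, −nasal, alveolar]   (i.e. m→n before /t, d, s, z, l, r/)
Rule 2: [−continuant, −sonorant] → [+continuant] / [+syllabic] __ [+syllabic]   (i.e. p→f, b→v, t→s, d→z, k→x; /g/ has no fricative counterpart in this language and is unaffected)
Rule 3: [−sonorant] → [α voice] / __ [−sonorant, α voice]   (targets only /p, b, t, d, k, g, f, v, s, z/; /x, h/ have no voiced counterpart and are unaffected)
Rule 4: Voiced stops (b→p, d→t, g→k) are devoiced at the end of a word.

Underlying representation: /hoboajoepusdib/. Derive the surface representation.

Rule 1 (nasal place assimilation): no segment meets the environment; /hoboajoepusdib/ is unchanged.
Rule 2 (intervocalic spirantization): /b/ is a stop between vowels /o/ and /o/, so it spirantizes to the fricative [v]. /p/ is a stop between vowels /e/ and /u/, so it spirantizes to the fricative [f]. /hoboajoepusdib/ → hovoajoefusdib.
Rule 3 (regressive voicing assimilation): /s/ precedes the voiced obstruent /d/, so it voices to [z] by assimilation. /hovoajoefusdib/ → hovoajoefuzdib.
Rule 4 (final devoicing): /b/ is a voiced stop in word-final position, so it devoices to [p]. /hovoajoefuzdib/ → hovoajoefuzdip.

hovoajoefuzdip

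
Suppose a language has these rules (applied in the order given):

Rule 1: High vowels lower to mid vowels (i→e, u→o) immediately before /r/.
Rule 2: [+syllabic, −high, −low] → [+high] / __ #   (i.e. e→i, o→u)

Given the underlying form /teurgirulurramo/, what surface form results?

teorgerulorramu

Rule 1 (pre-rhotic lowering): /u/ is a high vowel immediately before /r/, so it lowers to [o]. /i/ is a high vowel immediately before /r/, so it lowers to [e]. /u/ is a high vowel immediately before /r/, so it lowers to [o]. /teurgirulurramo/ → teorgerulorramo.
Rule 2 (final vowel raising): /o/ is a mid vowel in word-final position, so it raises to [u]. /teorgerulorramo/ → teorgerulorramu.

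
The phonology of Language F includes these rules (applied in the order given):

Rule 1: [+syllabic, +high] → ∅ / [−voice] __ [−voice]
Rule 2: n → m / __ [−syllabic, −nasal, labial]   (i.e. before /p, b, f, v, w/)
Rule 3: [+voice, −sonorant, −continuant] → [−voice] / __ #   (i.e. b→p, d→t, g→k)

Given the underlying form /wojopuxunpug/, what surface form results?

Rule 1 (high vowel syncope): /u/ is a high vowel flanked by voiceless consonants /p/ and /x/, so it deletes. /wojopuxunpug/ → wojopxunpug.
Rule 2 (nasal place assimilation): /n/ precedes the labial consonant /p/, so it assimilates in place to [m]. /wojopxunpug/ → wojopxumpug.
Rule 3 (final devoicing): /g/ is a voiced stop in word-final position, so it devoices to [k]. /wojopxumpug/ → wojopxumpuk.

wojopxumpuk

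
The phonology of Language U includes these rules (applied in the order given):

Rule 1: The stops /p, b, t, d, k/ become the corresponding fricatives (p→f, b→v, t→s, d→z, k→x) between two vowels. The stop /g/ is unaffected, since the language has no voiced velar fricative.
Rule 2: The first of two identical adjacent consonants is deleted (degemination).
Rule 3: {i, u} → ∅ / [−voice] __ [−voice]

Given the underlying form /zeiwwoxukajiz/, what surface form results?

Rule 1 (intervocalic spirantization): /k/ is a stop between vowels /u/ and /a/, so it spirantizes to the fricative [x]. /zeiwwoxukajiz/ → zeiwwoxuxajiz.
Rule 2 (degemination): /ww/ is a geminate; the first /w/ deletes. /zeiwwoxuxajiz/ → zeiwoxuxajiz.
Rule 3 (high vowel syncope): /u/ is a high vowel flanked by voiceless consonants /x/ and /x/, so it deletes. /zeiwoxuxajiz/ → zeiwoxxajiz.

zeiwoxxajiz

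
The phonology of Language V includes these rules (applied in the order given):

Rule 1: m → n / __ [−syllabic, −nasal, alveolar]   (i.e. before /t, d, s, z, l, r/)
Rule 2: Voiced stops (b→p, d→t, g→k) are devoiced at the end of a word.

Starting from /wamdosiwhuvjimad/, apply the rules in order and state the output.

Rule 1 (nasal place assimilation): /m/ precedes the alveolar consonant /d/, so it assimilates in place to [n]. /wamdosiwhuvjimad/ → wandosiwhuvjimad.
Rule 2 (final devoicing): /d/ is a voiced stop in word-final position, so it devoices to [t]. /wandosiwhuvjimad/ → wandosiwhuvjimat.

wandosiwhuvjimat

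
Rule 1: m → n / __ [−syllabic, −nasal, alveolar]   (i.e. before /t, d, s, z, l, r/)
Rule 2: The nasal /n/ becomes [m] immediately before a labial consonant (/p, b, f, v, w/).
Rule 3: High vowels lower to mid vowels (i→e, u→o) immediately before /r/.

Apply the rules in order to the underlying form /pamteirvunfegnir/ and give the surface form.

panteervumfegner

Rule 1 (nasal place assimilation): /m/ precedes the alveolar consonant /t/, so it assimilates in place to [n]. /pamteirvunfegnir/ → panteirvunfegnir.
Rule 2 (nasal place assimilation): /n/ precedes the labial consonant /f/, so it assimilates in place to [m]. /panteirvunfegnir/ → panteirvumfegnir.
Rule 3 (pre-rhotic lowering): /i/ is a high vowel immediately before /r/, so it lowers to [e]. /i/ is a high vowel immediately before /r/, so it lowers to [e]. /panteirvumfegnir/ → panteervumfegner.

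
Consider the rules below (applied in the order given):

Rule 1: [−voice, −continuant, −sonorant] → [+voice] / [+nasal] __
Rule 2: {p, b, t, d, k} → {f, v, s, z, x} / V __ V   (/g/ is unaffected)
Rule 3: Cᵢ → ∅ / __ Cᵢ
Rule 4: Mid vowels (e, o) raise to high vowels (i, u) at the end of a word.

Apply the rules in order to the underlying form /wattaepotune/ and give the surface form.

Rule 1 (post-nasal voicing): no segment meets the environment; /wattaepotune/ is unchanged.
Rule 2 (intervocalic spirantization): /p/ is a stop between vowels /e/ and /o/, so it spirantizes to the fricative [f]. /t/ is a stop between vowels /o/ and /u/, so it spirantizes to the fricative [s]. /wattaepotune/ → wattaefosune.
Rule 3 (degemination): /tt/ is a geminate; the first /t/ deletes. /wattaefosune/ → wataefosune.
Rule 4 (final vowel raising): /e/ is a mid vowel in word-final position, so it raises to [i]. /wataefosune/ → wataefosuni.

wataefosuni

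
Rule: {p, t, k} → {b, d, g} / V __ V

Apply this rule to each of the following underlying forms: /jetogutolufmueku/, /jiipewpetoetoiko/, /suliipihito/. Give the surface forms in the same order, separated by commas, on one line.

jedogudolufmuegu, jiibewpedoedoigo, suliibihido

/jetogutolufmueku/: /t/ is a voiceless stop between vowels /e/ and /o/, so it voices to [d]. /t/ is a voiceless stop between vowels /u/ and /o/, so it voices to [d]. /k/ is a voiceless stop between vowels /e/ and /u/, so it voices to [g]. → [jedogudolufmuegu].
/jiipewpetoetoiko/: /p/ is a voiceless stop between vowels /i/ and /e/, so it voices to [b]. /t/ is a voiceless stop between vowels /e/ and /o/, so it voices to [d]. /t/ is a voiceless stop between vowels /e/ and /o/, so it voices to [d]. /k/ is a voiceless stop between vowels /i/ and /o/, so it voices to [g]. → [jiibewpedoedoigo].
/suliipihito/: /p/ is a voiceless stop between vowels /i/ and /i/, so it voices to [b]. /t/ is a voiceless stop between vowels /i/ and /o/, so it voices to [d]. → [suliibihido].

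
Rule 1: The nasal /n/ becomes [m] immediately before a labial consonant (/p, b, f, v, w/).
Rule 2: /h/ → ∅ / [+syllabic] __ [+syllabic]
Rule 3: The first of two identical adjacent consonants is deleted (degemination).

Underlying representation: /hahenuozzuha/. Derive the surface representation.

Rule 1 (nasal place assimilation): no segment meets the environment; /hahenuozzuha/ is unchanged.
Rule 2 (intervocalic h-deletion): /h/ occurs between vowels /a/ and /e/, so it deletes. /h/ occurs between vowels /u/ and /a/, so it deletes. /hahenuozzuha/ → haenuozzua.
Rule 3 (degemination): /zz/ is a geminate; the first /z/ deletes. /haenuozzua/ → haenuozua.

haenuozua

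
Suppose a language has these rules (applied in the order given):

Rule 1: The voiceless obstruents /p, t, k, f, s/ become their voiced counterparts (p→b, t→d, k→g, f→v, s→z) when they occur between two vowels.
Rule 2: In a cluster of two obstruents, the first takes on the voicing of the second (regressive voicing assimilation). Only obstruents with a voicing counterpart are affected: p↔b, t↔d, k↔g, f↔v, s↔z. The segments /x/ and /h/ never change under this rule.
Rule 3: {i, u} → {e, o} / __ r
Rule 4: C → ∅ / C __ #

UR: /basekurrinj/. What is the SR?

bazegorrin

Rule 1 (intervocalic voicing): /s/ is a voiceless obstruent between vowels /a/ and /e/, so it voices to [z]. /k/ is a voiceless obstruent between vowels /e/ and /u/, so it voices to [g]. /basekurrinj/ → bazegurrinj.
Rule 2 (regressive voicing assimilation): no segment meets the environment; /bazegurrinj/ is unchanged.
Rule 3 (pre-rhotic lowering): /u/ is a high vowel immediately before /r/, so it lowers to [o]. /bazegurrinj/ → bazegorrinj.
Rule 4 (final cluster simplification): /j/ is the second consonant of a word-final cluster /nj/, so it deletes. /bazegorrinj/ → bazegorrin.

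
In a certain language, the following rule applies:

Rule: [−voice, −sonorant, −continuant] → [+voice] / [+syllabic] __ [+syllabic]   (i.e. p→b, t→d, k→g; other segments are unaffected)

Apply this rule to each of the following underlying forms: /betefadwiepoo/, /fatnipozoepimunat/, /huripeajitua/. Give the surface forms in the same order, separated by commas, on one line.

/betefadwiepoo/: /t/ is a voiceless stop between vowels /e/ and /e/, so it voices to [d]. /p/ is a voiceless stop between vowels /e/ and /o/, so it voices to [b]. → [bedefadwieboo].
/fatnipozoepimunat/: /p/ is a voiceless stop between vowels /i/ and /o/, so it voices to [b]. /p/ is a voiceless stop between vowels /e/ and /i/, so it voices to [b]. → [fatnibozoebimunat].
/huripeajitua/: /p/ is a voiceless stop between vowels /i/ and /e/, so it voices to [b]. /t/ is a voiceless stop between vowels /i/ and /u/, so it voices to [d]. → [huribeajidua].

bedefadwieboo, fatnibozoebimunat, huribeajidua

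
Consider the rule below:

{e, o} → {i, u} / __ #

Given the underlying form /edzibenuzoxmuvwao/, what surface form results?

edzibenuzoxmuvwau

Scanning /edzibenuzoxmuvwao/: /e/ at position 1 is not in the conditioning environment; /e/ at position 6 is not in the conditioning environment; /o/ at position 10 is not in the conditioning environment; /o/ is a mid vowel in word-final position, so it raises to [u].
Result: [edzibenuzoxmuvwau].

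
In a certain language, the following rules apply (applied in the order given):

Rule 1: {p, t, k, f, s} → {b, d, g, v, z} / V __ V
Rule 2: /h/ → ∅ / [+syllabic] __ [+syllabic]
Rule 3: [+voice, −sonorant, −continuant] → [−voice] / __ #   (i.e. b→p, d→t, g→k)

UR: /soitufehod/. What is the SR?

Rule 1 (intervocalic voicing): /t/ is a voiceless obstruent between vowels /i/ and /u/, so it voices to [d]. /f/ is a voiceless obstruent between vowels /u/ and /e/, so it voices to [v]. /soitufehod/ → soiduvehod.
Rule 2 (intervocalic h-deletion): /h/ occurs between vowels /e/ and /o/, so it deletes. /soiduvehod/ → soiduveod.
Rule 3 (final devoicing): /d/ is a voiced stop in word-final position, so it devoices to [t]. /soiduveod/ → soiduveot.

soiduveot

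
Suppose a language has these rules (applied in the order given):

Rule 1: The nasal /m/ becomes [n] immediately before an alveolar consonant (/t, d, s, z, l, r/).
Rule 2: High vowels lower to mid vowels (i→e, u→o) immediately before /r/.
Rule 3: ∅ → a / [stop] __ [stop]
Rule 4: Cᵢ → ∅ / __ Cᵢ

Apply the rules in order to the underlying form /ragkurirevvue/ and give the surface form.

ragakorerevue

Rule 1 (nasal place assimilation): no segment meets the environment; /ragkurirevvue/ is unchanged.
Rule 2 (pre-rhotic lowering): /u/ is a high vowel immediately before /r/, so it lowers to [o]. /i/ is a high vowel immediately before /r/, so it lowers to [e]. /ragkurirevvue/ → ragkorerevvue.
Rule 3 (stop-cluster a-epenthesis): /g/ and /k/ form a stop–stop cluster, so [a] is inserted between them. /ragkorerevvue/ → ragakorerevvue.
Rule 4 (degemination): /vv/ is a geminate; the first /v/ deletes. /ragakorerevvue/ → ragakorerevue.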